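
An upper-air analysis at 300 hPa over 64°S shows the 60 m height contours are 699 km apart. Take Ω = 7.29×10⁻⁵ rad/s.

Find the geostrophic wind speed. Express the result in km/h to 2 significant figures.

Coriolis parameter at 64°S:
f = 2Ω sin φ = 2 × 7.29×10⁻⁵ × sin 64° = 1.31×10⁻⁴ s⁻¹
Height gradient: |∂Z/∂n| = 60 m / 699000 m = 8.58×10⁻⁵
On a pressure surface, geostrophic balance gives V_g = (g/f)|∂Z/∂n|:
V_g = 9.81 × 8.58×10⁻⁵ / 1.31×10⁻⁴ = 6.43 m/s
Converting: 6.43 m/s × 3.6 = 23 km/h

23 km/h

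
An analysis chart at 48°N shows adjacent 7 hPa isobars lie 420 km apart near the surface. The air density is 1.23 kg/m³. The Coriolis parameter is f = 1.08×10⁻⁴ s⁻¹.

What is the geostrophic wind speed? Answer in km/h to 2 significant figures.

Pressure gradient: |∂P/∂n| = 700 Pa / 420000 m = 1.67×10⁻³ Pa/m
Geostrophic balance (pressure-gradient force = Coriolis force):
V_g = (1/(fρ)) |∂P/∂n| = 1.67×10⁻³ / (1.08×10⁻⁴ × 1.23) = 12.5 m/s
Converting: 12.5 m/s × 3.6 = 45 km/h

45 km/h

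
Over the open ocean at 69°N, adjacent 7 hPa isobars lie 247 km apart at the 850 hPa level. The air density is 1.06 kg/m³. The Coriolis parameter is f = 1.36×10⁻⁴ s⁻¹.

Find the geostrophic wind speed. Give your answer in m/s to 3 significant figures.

Pressure gradient: |∂P/∂n| = 700 Pa / 247000 m = 2.83×10⁻³ Pa/m
Geostrophic balance (pressure-gradient force = Coriolis force):
V_g = (1/(fρ)) |∂P/∂n| = 2.83×10⁻³ / (1.36×10⁻⁴ × 1.06) = 19.7 m/s

19.7 m/s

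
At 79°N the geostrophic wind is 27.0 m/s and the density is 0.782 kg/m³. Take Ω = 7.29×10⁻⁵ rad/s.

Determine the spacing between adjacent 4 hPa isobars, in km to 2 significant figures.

Coriolis parameter at 79°N:
f = 2Ω sin φ = 2 × 7.29×10⁻⁵ × sin 79° = 1.43×10⁻⁴ s⁻¹
Geostrophic balance rearranged: |∂P/∂n| = f ρ V_g
|∂P/∂n| = 1.43×10⁻⁴ × 0.782 × 27.0 = 3.02×10⁻³ Pa/m
Isobar spacing: Δn = ΔP/|∂P/∂n| = 400 Pa / 3.02×10⁻³ Pa/m = 132369 m ≈ 130 km

130 km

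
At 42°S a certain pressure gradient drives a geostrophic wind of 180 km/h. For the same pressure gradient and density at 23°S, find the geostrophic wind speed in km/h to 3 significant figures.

308 km/h

With the same pressure gradient and density, V_g ∝ 1/f ∝ 1/sin φ.
V₂ = V₁ · sin φ₁ / sin φ₂ = 180 × sin 42° / sin 23°
V₂ = 180 × 0.6691/0.3907 = 308 km/h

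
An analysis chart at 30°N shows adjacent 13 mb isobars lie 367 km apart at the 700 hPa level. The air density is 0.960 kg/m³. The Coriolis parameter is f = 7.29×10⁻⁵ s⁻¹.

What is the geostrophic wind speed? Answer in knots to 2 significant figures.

98 knots

Pressure gradient: |∂P/∂n| = 1300 Pa / 367000 m = 3.54×10⁻³ Pa/m
Geostrophic balance (pressure-gradient force = Coriolis force):
V_g = (1/(fρ)) |∂P/∂n| = 3.54×10⁻³ / (7.29×10⁻⁵ × 0.960) = 50.6 m/s
Converting: 50.6 m/s × 1.944 = 98 knots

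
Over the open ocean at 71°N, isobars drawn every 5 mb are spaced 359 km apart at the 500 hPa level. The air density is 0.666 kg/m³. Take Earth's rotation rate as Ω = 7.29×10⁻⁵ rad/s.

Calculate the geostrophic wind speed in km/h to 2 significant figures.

Coriolis parameter at 71°N:
f = 2Ω sin φ = 2 × 7.29×10⁻⁵ × sin 71° = 1.38×10⁻⁴ s⁻¹
Pressure gradient: |∂P/∂n| = 500 Pa / 359000 m = 1.39×10⁻³ Pa/m
Geostrophic balance (pressure-gradient force = Coriolis force):
V_g = (1/(fρ)) |∂P/∂n| = 1.39×10⁻³ / (1.38×10⁻⁴ × 0.666) = 15.2 m/s
Converting: 15.2 m/s × 3.6 = 55 km/h

55 km/h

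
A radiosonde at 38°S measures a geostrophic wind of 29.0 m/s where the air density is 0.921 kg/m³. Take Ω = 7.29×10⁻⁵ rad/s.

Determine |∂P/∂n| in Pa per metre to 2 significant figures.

Coriolis parameter at 38°S:
f = 2Ω sin φ = 2 × 7.29×10⁻⁵ × sin 38° = 8.98×10⁻⁵ s⁻¹
Geostrophic balance rearranged: |∂P/∂n| = f ρ V_g
|∂P/∂n| = 8.98×10⁻⁵ × 0.921 × 29.0 = 2.40×10⁻³ Pa/m

2.4×10⁻³ Pa/m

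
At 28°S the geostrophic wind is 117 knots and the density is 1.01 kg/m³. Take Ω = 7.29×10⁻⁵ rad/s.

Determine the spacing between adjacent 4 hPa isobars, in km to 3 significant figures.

Coriolis parameter at 28°S:
f = 2Ω sin φ = 2 × 7.29×10⁻⁵ × sin 28° = 6.84×10⁻⁵ s⁻¹
Wind speed in SI: 117 knots = 60.2 m/s
Geostrophic balance rearranged: |∂P/∂n| = f ρ V_g
|∂P/∂n| = 6.84×10⁻⁵ × 1.01 × 60.2 = 4.16×10⁻³ Pa/m
Isobar spacing: Δn = ΔP/|∂P/∂n| = 400 Pa / 4.16×10⁻³ Pa/m = 96128 m ≈ 96.1 km

96.1 km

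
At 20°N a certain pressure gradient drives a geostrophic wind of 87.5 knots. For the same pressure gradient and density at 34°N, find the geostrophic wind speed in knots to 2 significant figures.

54 knots

With the same pressure gradient and density, V_g ∝ 1/f ∝ 1/sin φ.
V₂ = V₁ · sin φ₁ / sin φ₂ = 87.5 × sin 20° / sin 34°
V₂ = 87.5 × 0.3420/0.5592 = 54 knots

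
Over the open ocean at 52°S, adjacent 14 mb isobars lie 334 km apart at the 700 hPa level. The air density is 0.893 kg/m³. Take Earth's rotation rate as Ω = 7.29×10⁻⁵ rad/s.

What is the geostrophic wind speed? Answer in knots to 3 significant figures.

79.4 knots

Coriolis parameter at 52°S:
f = 2Ω sin φ = 2 × 7.29×10⁻⁵ × sin 52° = 1.15×10⁻⁴ s⁻¹
Pressure gradient: |∂P/∂n| = 1400 Pa / 334000 m = 4.19×10⁻³ Pa/m
Geostrophic balance (pressure-gradient force = Coriolis force):
V_g = (1/(fρ)) |∂P/∂n| = 4.19×10⁻³ / (1.15×10⁻⁴ × 0.893) = 40.9 m/s
Converting: 40.9 m/s × 1.944 = 79.4 knots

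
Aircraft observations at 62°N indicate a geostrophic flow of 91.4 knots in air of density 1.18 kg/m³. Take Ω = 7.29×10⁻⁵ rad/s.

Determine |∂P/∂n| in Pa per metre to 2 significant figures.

7.1×10⁻³ Pa/m

Coriolis parameter at 62°N:
f = 2Ω sin φ = 2 × 7.29×10⁻⁵ × sin 62° = 1.29×10⁻⁴ s⁻¹
Wind speed in SI: 91.4 knots = 47.0 m/s
Geostrophic balance rearranged: |∂P/∂n| = f ρ V_g
|∂P/∂n| = 1.29×10⁻⁴ × 1.18 × 47.0 = 7.14×10⁻³ Pa/m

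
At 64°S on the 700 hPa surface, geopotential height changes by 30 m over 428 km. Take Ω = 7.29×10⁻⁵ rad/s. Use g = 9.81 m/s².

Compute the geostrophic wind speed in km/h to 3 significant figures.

Coriolis parameter at 64°S:
f = 2Ω sin φ = 2 × 7.29×10⁻⁵ × sin 64° = 1.31×10⁻⁴ s⁻¹
Height gradient: |∂Z/∂n| = 30 m / 428000 m = 7.01×10⁻⁵
On a pressure surface, geostrophic balance gives V_g = (g/f)|∂Z/∂n|:
V_g = 9.81 × 7.01×10⁻⁵ / 1.31×10⁻⁴ = 5.25 m/s
Converting: 5.25 m/s × 3.6 = 18.9 km/h

18.9 km/h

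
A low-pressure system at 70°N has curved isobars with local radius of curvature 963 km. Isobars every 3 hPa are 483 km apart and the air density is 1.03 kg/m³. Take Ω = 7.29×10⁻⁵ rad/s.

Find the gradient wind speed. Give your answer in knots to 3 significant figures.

8.29 knots

Coriolis parameter at 70°N:
f = 2Ω sin φ = 2 × 7.29×10⁻⁵ × sin 70° = 1.37×10⁻⁴ s⁻¹
Pressure gradient: |∂P/∂n| = 300 Pa / 483000 m = 6.21×10⁻⁴ Pa/m
Geostrophic speed: V_g = |∂P/∂n|/(fρ) = 6.21×10⁻⁴/(1.37×10⁻⁴ × 1.03) = 4.40 m/s
Around a low, centrifugal force acts outward with Coriolis, so pressure-gradient force balances both:
(1/ρ)|∂P/∂n| = fV + V²/R  →  V² + fR·V − fR·V_g = 0
With fR = 1.37×10⁻⁴ × 963×10³ m = 132 m/s:
V = [−fR + √((fR)² + 4 fR V_g)]/2 = [−132 + √(132² + 4×132×4.4)]/2 = 4.26 m/s
Subgeostrophic (V < V_g = 4.4 m/s), as expected around a low.
Converting: 4.26 m/s × 1.944 = 8.29 knots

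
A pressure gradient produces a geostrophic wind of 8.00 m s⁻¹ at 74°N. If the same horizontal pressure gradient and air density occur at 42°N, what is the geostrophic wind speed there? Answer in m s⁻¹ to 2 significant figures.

11 m s⁻¹

With the same pressure gradient and density, V_g ∝ 1/f ∝ 1/sin φ.
V₂ = V₁ · sin φ₁ / sin φ₂ = 8.00 × sin 74° / sin 42°
V₂ = 8.00 × 0.9613/0.6691 = 11 m s⁻¹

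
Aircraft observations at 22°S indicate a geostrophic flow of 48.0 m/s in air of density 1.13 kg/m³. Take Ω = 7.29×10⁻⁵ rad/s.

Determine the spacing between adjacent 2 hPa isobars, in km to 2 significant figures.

68 km

Coriolis parameter at 22°S:
f = 2Ω sin φ = 2 × 7.29×10⁻⁵ × sin 22° = 5.46×10⁻⁵ s⁻¹
Geostrophic balance rearranged: |∂P/∂n| = f ρ V_g
|∂P/∂n| = 5.46×10⁻⁵ × 1.13 × 48.0 = 2.96×10⁻³ Pa/m
Isobar spacing: Δn = ΔP/|∂P/∂n| = 200 Pa / 2.96×10⁻³ Pa/m = 67511 m ≈ 68 km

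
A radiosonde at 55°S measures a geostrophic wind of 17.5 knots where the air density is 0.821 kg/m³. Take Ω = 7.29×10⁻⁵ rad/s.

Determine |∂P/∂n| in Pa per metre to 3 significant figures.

8.83×10⁻⁴ Pa/m

Coriolis parameter at 55°S:
f = 2Ω sin φ = 2 × 7.29×10⁻⁵ × sin 55° = 1.19×10⁻⁴ s⁻¹
Wind speed in SI: 17.5 knots = 9.00 m/s
Geostrophic balance rearranged: |∂P/∂n| = f ρ V_g
|∂P/∂n| = 1.19×10⁻⁴ × 0.821 × 9.00 = 8.83×10⁻⁴ Pa/m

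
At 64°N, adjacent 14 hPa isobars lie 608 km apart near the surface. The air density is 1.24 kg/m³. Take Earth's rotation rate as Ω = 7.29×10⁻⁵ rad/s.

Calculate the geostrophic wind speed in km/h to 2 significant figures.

Coriolis parameter at 64°N:
f = 2Ω sin φ = 2 × 7.29×10⁻⁵ × sin 64° = 1.31×10⁻⁴ s⁻¹
Pressure gradient: |∂P/∂n| = 1400 Pa / 608000 m = 2.30×10⁻³ Pa/m
Geostrophic balance (pressure-gradient force = Coriolis force):
V_g = (1/(fρ)) |∂P/∂n| = 2.30×10⁻³ / (1.31×10⁻⁴ × 1.24) = 14.2 m/s
Converting: 14.2 m/s × 3.6 = 51 km/h

51 km/h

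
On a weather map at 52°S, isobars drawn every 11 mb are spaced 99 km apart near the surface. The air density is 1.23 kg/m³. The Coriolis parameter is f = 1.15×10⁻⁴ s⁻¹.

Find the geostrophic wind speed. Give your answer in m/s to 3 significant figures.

78.6 m/s

Pressure gradient: |∂P/∂n| = 1100 Pa / 99000 m = 1.11×10⁻² Pa/m
Geostrophic balance (pressure-gradient force = Coriolis force):
V_g = (1/(fρ)) |∂P/∂n| = 1.11×10⁻² / (1.15×10⁻⁴ × 1.23) = 78.6 m/s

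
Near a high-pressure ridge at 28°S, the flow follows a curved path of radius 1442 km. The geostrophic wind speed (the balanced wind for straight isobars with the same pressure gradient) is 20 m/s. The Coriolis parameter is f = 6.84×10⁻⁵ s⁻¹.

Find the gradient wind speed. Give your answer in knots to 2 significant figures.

54 knots

Around a high, pressure-gradient force acts outward with centrifugal, so Coriolis balances both:
fV = (1/ρ)|∂P/∂n| + V²/R  →  V² − fR·V + fR·V_g = 0
With fR = 6.84×10⁻⁵ × 1442×10³ m = 98.6 m/s:
V = [fR − √((fR)² − 4 fR V_g)]/2 = [98.6 − √(98.6² − 4×98.6×20)]/2 = 27.9 m/s
Supergeostrophic (V > V_g = 20 m/s), as expected around a high.
Converting: 27.9 m/s × 1.944 = 54 knots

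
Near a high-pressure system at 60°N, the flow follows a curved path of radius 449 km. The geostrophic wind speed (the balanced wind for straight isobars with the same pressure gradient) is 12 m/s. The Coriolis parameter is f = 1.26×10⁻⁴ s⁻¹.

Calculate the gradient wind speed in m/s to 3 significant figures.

Around a high, pressure-gradient force acts outward with centrifugal, so Coriolis balances both:
fV = (1/ρ)|∂P/∂n| + V²/R  →  V² − fR·V + fR·V_g = 0
With fR = 1.26×10⁻⁴ × 449×10³ m = 56.6 m/s:
V = [fR − √((fR)² − 4 fR V_g)]/2 = [56.6 − √(56.6² − 4×56.6×12)]/2 = 17.3 m/s
Supergeostrophic (V > V_g = 12 m/s), as expected around a high.

17.3 m/s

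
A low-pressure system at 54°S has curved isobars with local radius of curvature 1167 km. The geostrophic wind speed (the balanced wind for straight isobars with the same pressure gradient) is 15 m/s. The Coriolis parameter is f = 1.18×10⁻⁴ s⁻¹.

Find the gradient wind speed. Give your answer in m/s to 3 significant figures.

13.6 m/s

Around a low, centrifugal force acts outward with Coriolis, so pressure-gradient force balances both:
(1/ρ)|∂P/∂n| = fV + V²/R  →  V² + fR·V − fR·V_g = 0
With fR = 1.18×10⁻⁴ × 1167×10³ m = 138 m/s:
V = [−fR + √((fR)² + 4 fR V_g)]/2 = [−138 + √(138² + 4×138×15)]/2 = 13.6 m/s
Subgeostrophic (V < V_g = 15 m/s), as expected around a low.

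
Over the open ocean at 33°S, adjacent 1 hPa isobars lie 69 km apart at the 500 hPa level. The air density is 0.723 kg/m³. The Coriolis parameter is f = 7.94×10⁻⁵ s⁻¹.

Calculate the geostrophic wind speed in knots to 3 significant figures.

49.1 knots

Pressure gradient: |∂P/∂n| = 100 Pa / 69000 m = 1.45×10⁻³ Pa/m
Geostrophic balance (pressure-gradient force = Coriolis force):
V_g = (1/(fρ)) |∂P/∂n| = 1.45×10⁻³ / (7.94×10⁻⁵ × 0.723) = 25.2 m/s
Converting: 25.2 m/s × 1.944 = 49.1 knots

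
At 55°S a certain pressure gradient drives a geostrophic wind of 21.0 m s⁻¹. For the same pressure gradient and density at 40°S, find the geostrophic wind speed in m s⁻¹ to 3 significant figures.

26.8 m s⁻¹

With the same pressure gradient and density, V_g ∝ 1/f ∝ 1/sin φ.
V₂ = V₁ · sin φ₁ / sin φ₂ = 21.0 × sin 55° / sin 40°
V₂ = 21.0 × 0.8192/0.6428 = 26.8 m s⁻¹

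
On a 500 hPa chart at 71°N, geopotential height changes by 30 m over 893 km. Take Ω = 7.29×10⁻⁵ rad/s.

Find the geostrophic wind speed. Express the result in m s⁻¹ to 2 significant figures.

Coriolis parameter at 71°N:
f = 2Ω sin φ = 2 × 7.29×10⁻⁵ × sin 71° = 1.38×10⁻⁴ s⁻¹
Height gradient: |∂Z/∂n| = 30 m / 893000 m = 3.36×10⁻⁵
On a pressure surface, geostrophic balance gives V_g = (g/f)|∂Z/∂n|:
V_g = 9.81 × 3.36×10⁻⁵ / 1.38×10⁻⁴ = 2.39 m/s

2.4 m s⁻¹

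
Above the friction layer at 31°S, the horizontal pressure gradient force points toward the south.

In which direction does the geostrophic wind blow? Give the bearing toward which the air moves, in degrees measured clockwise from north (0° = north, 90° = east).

090°

The pressure-gradient force points toward the south (bearing 180°).
Geostrophic balance: in the Southern Hemisphere the Coriolis force deflects motion to the left, so the geostrophic wind blows 90° to the left of the pressure-gradient force (low pressure on the right).
Rotating 180° by 90° counterclockwise gives 090° — the wind blows toward the east.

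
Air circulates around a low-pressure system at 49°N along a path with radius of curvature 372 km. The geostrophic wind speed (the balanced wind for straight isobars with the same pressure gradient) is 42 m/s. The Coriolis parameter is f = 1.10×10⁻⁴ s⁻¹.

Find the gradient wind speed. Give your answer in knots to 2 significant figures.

Around a low, centrifugal force acts outward with Coriolis, so pressure-gradient force balances both:
(1/ρ)|∂P/∂n| = fV + V²/R  →  V² + fR·V − fR·V_g = 0
With fR = 1.10×10⁻⁴ × 372×10³ m = 40.9 m/s:
V = [−fR + √((fR)² + 4 fR V_g)]/2 = [−40.9 + √(40.9² + 4×40.9×42)]/2 = 25.8 m/s
Subgeostrophic (V < V_g = 42 m/s), as expected around a low.
Converting: 25.8 m/s × 1.944 = 50 knots

50 knots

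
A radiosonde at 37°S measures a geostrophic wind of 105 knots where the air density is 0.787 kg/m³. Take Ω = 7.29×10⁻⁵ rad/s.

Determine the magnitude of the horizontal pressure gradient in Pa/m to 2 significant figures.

Coriolis parameter at 37°S:
f = 2Ω sin φ = 2 × 7.29×10⁻⁵ × sin 37° = 8.77×10⁻⁵ s⁻¹
Wind speed in SI: 105 knots = 54.0 m/s
Geostrophic balance rearranged: |∂P/∂n| = f ρ V_g
|∂P/∂n| = 8.77×10⁻⁵ × 0.787 × 54.0 = 3.73×10⁻³ Pa/m

3.7×10⁻³ Pa/m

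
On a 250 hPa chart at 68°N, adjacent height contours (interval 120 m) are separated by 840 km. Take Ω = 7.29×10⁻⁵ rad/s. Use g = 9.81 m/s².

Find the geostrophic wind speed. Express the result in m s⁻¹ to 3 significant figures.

Coriolis parameter at 68°N:
f = 2Ω sin φ = 2 × 7.29×10⁻⁵ × sin 68° = 1.35×10⁻⁴ s⁻¹
Height gradient: |∂Z/∂n| = 120 m / 840000 m = 1.43×10⁻⁴
On a pressure surface, geostrophic balance gives V_g = (g/f)|∂Z/∂n|:
V_g = 9.81 × 1.43×10⁻⁴ / 1.35×10⁻⁴ = 10.4 m/s

10.4 m s⁻¹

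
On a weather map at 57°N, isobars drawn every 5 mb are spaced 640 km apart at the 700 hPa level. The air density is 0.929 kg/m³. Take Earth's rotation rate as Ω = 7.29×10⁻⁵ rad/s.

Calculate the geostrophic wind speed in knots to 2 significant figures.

Coriolis parameter at 57°N:
f = 2Ω sin φ = 2 × 7.29×10⁻⁵ × sin 57° = 1.22×10⁻⁴ s⁻¹
Pressure gradient: |∂P/∂n| = 500 Pa / 640000 m = 7.81×10⁻⁴ Pa/m
Geostrophic balance (pressure-gradient force = Coriolis force):
V_g = (1/(fρ)) |∂P/∂n| = 7.81×10⁻⁴ / (1.22×10⁻⁴ × 0.929) = 6.88 m/s
Converting: 6.88 m/s × 1.944 = 13 knots

13 knots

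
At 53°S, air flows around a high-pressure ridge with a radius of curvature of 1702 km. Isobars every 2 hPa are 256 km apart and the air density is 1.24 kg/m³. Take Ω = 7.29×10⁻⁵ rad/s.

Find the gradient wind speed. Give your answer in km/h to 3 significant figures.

20.0 km/h

Coriolis parameter at 53°S:
f = 2Ω sin φ = 2 × 7.29×10⁻⁵ × sin 53° = 1.16×10⁻⁴ s⁻¹
Pressure gradient: |∂P/∂n| = 200 Pa / 256000 m = 7.81×10⁻⁴ Pa/m
Geostrophic speed: V_g = |∂P/∂n|/(fρ) = 7.81×10⁻⁴/(1.16×10⁻⁴ × 1.24) = 5.41 m/s
Around a high, pressure-gradient force acts outward with centrifugal, so Coriolis balances both:
fV = (1/ρ)|∂P/∂n| + V²/R  →  V² − fR·V + fR·V_g = 0
With fR = 1.16×10⁻⁴ × 1702×10³ m = 198 m/s:
V = [fR − √((fR)² − 4 fR V_g)]/2 = [198 − √(198² − 4×198×5.41)]/2 = 5.57 m/s
Supergeostrophic (V > V_g = 5.41 m/s), as expected around a high.
Converting: 5.57 m/s × 3.6 = 20.0 km/h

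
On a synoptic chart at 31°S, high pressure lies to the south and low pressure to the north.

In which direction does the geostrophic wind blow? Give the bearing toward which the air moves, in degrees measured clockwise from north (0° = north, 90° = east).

270°

The pressure-gradient force points toward the north (bearing 000°).
Geostrophic balance: in the Southern Hemisphere the Coriolis force deflects motion to the left, so the geostrophic wind blows 90° to the left of the pressure-gradient force (low pressure on the right).
Rotating 000° by 90° counterclockwise gives 270° — the wind blows toward the west.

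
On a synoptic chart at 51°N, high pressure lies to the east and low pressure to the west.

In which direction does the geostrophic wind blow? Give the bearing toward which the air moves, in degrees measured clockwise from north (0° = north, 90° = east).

000°

The pressure-gradient force points toward the west (bearing 270°).
Geostrophic balance: in the Northern Hemisphere the Coriolis force deflects motion to the right, so the geostrophic wind blows 90° to the right of the pressure-gradient force (low pressure on the left).
Rotating 270° by 90° clockwise gives 000° — the wind blows toward the north.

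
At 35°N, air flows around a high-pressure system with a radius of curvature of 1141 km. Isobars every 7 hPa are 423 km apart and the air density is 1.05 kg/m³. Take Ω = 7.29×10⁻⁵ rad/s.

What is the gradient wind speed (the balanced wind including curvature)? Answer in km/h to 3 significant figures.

93.1 km/h

Coriolis parameter at 35°N:
f = 2Ω sin φ = 2 × 7.29×10⁻⁵ × sin 35° = 8.36×10⁻⁵ s⁻¹
Pressure gradient: |∂P/∂n| = 700 Pa / 423000 m = 1.65×10⁻³ Pa/m
Geostrophic speed: V_g = |∂P/∂n|/(fρ) = 1.65×10⁻³/(8.36×10⁻⁵ × 1.05) = 18.8 m/s
Around a high, pressure-gradient force acts outward with centrifugal, so Coriolis balances both:
fV = (1/ρ)|∂P/∂n| + V²/R  →  V² − fR·V + fR·V_g = 0
With fR = 8.36×10⁻⁵ × 1141×10³ m = 95.4 m/s:
V = [fR − √((fR)² − 4 fR V_g)]/2 = [95.4 − √(95.4² − 4×95.4×18.8)]/2 = 25.8 m/s
Supergeostrophic (V > V_g = 18.8 m/s), as expected around a high.
Converting: 25.8 m/s × 3.6 = 93.1 km/h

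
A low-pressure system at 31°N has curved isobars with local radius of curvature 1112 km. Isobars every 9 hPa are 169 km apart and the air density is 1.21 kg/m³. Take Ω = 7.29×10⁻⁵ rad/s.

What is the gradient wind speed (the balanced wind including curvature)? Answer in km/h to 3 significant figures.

143 km/h

Coriolis parameter at 31°N:
f = 2Ω sin φ = 2 × 7.29×10⁻⁵ × sin 31° = 7.51×10⁻⁵ s⁻¹
Pressure gradient: |∂P/∂n| = 900 Pa / 169000 m = 5.33×10⁻³ Pa/m
Geostrophic speed: V_g = |∂P/∂n|/(fρ) = 5.33×10⁻³/(7.51×10⁻⁵ × 1.21) = 58.6 m/s
Around a low, centrifugal force acts outward with Coriolis, so pressure-gradient force balances both:
(1/ρ)|∂P/∂n| = fV + V²/R  →  V² + fR·V − fR·V_g = 0
With fR = 7.51×10⁻⁵ × 1112×10³ m = 83.5 m/s:
V = [−fR + √((fR)² + 4 fR V_g)]/2 = [−83.5 + √(83.5² + 4×83.5×58.6)]/2 = 39.7 m/s
Subgeostrophic (V < V_g = 58.6 m/s), as expected around a low.
Converting: 39.7 m/s × 3.6 = 143 km/h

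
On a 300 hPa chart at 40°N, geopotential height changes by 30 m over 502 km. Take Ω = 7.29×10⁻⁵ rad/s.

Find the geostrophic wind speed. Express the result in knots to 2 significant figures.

12 knots

Coriolis parameter at 40°N:
f = 2Ω sin φ = 2 × 7.29×10⁻⁵ × sin 40° = 9.37×10⁻⁵ s⁻¹
Height gradient: |∂Z/∂n| = 30 m / 502000 m = 5.98×10⁻⁵
On a pressure surface, geostrophic balance gives V_g = (g/f)|∂Z/∂n|:
V_g = 9.81 × 5.98×10⁻⁵ / 9.37×10⁻⁵ = 6.26 m/s
Converting: 6.26 m/s × 1.944 = 12 knots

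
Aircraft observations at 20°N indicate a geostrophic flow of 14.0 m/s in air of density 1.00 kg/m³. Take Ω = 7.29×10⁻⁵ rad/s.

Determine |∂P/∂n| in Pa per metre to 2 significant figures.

7.0×10⁻⁴ Pa/m

Coriolis parameter at 20°N:
f = 2Ω sin φ = 2 × 7.29×10⁻⁵ × sin 20° = 4.99×10⁻⁵ s⁻¹
Geostrophic balance rearranged: |∂P/∂n| = f ρ V_g
|∂P/∂n| = 4.99×10⁻⁵ × 1.00 × 14.0 = 6.98×10⁻⁴ Pa/m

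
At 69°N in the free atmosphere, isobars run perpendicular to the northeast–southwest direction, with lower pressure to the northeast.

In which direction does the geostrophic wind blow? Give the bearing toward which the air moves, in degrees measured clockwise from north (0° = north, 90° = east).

The pressure-gradient force points toward the northeast (bearing 045°).
Geostrophic balance: in the Northern Hemisphere the Coriolis force deflects motion to the right, so the geostrophic wind blows 90° to the right of the pressure-gradient force (low pressure on the left).
Rotating 045° by 90° clockwise gives 135° — the wind blows toward the southeast.

135°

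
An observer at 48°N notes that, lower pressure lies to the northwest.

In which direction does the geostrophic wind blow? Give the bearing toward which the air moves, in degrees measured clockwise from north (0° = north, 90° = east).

The pressure-gradient force points toward the northwest (bearing 315°).
Geostrophic balance: in the Northern Hemisphere the Coriolis force deflects motion to the right, so the geostrophic wind blows 90° to the right of the pressure-gradient force (low pressure on the left).
Rotating 315° by 90° clockwise gives 045° — the wind blows toward the northeast.

045°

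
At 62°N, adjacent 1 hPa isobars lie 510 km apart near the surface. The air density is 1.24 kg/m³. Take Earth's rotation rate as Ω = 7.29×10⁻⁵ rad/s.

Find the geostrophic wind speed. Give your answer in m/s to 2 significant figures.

1.2 m/s

Coriolis parameter at 62°N:
f = 2Ω sin φ = 2 × 7.29×10⁻⁵ × sin 62° = 1.29×10⁻⁴ s⁻¹
Pressure gradient: |∂P/∂n| = 100 Pa / 510000 m = 1.96×10⁻⁴ Pa/m
Geostrophic balance (pressure-gradient force = Coriolis force):
V_g = (1/(fρ)) |∂P/∂n| = 1.96×10⁻⁴ / (1.29×10⁻⁴ × 1.24) = 1.23 m/s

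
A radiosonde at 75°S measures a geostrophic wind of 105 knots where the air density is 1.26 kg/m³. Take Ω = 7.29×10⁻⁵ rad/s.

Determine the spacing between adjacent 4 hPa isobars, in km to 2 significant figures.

Coriolis parameter at 75°S:
f = 2Ω sin φ = 2 × 7.29×10⁻⁵ × sin 75° = 1.41×10⁻⁴ s⁻¹
Wind speed in SI: 105 knots = 54.0 m/s
Geostrophic balance rearranged: |∂P/∂n| = f ρ V_g
|∂P/∂n| = 1.41×10⁻⁴ × 1.26 × 54.0 = 9.59×10⁻³ Pa/m
Isobar spacing: Δn = ΔP/|∂P/∂n| = 400 Pa / 9.59×10⁻³ Pa/m = 41731 m ≈ 42 km

42 km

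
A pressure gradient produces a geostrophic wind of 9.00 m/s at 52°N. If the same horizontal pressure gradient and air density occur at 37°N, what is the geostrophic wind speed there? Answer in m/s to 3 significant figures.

11.8 m/s

With the same pressure gradient and density, V_g ∝ 1/f ∝ 1/sin φ.
V₂ = V₁ · sin φ₁ / sin φ₂ = 9.00 × sin 52° / sin 37°
V₂ = 9.00 × 0.7880/0.6018 = 11.8 m/s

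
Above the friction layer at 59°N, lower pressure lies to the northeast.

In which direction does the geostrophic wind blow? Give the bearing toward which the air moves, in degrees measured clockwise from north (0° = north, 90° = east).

The pressure-gradient force points toward the northeast (bearing 045°).
Geostrophic balance: in the Northern Hemisphere the Coriolis force deflects motion to the right, so the geostrophic wind blows 90° to the right of the pressure-gradient force (low pressure on the left).
Rotating 045° by 90° clockwise gives 135° — the wind blows toward the southeast.

135°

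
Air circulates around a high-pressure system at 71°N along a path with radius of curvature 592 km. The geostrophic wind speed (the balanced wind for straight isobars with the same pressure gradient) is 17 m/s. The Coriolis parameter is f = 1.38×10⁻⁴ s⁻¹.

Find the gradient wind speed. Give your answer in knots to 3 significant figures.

46.9 knots

Around a high, pressure-gradient force acts outward with centrifugal, so Coriolis balances both:
fV = (1/ρ)|∂P/∂n| + V²/R  →  V² − fR·V + fR·V_g = 0
With fR = 1.38×10⁻⁴ × 592×10³ m = 81.7 m/s:
V = [fR − √((fR)² − 4 fR V_g)]/2 = [81.7 − √(81.7² − 4×81.7×17)]/2 = 24.1 m/s
Supergeostrophic (V > V_g = 17 m/s), as expected around a high.
Converting: 24.1 m/s × 1.944 = 46.9 knots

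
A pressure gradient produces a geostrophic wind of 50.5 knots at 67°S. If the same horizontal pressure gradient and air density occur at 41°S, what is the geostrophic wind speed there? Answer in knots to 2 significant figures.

With the same pressure gradient and density, V_g ∝ 1/f ∝ 1/sin φ.
V₂ = V₁ · sin φ₁ / sin φ₂ = 50.5 × sin 67° / sin 41°
V₂ = 50.5 × 0.9205/0.6561 = 71 knots

71 knots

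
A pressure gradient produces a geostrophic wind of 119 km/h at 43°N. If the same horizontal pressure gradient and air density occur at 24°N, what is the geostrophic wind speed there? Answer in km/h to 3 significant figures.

200 km/h

With the same pressure gradient and density, V_g ∝ 1/f ∝ 1/sin φ.
V₂ = V₁ · sin φ₁ / sin φ₂ = 119 × sin 43° / sin 24°
V₂ = 119 × 0.6820/0.4067 = 200 km/h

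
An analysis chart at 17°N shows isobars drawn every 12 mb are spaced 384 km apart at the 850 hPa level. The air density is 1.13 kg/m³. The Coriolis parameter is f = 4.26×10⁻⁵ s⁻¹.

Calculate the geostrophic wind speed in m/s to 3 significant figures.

Pressure gradient: |∂P/∂n| = 1200 Pa / 384000 m = 3.12×10⁻³ Pa/m
Geostrophic balance (pressure-gradient force = Coriolis force):
V_g = (1/(fρ)) |∂P/∂n| = 3.12×10⁻³ / (4.26×10⁻⁵ × 1.13) = 64.9 m/s

64.9 m/s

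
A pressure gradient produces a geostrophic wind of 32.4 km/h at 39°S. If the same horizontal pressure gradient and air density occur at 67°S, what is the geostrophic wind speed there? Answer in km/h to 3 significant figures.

With the same pressure gradient and density, V_g ∝ 1/f ∝ 1/sin φ.
V₂ = V₁ · sin φ₁ / sin φ₂ = 32.4 × sin 39° / sin 67°
V₂ = 32.4 × 0.6293/0.9205 = 22.2 km/h

22.2 km/h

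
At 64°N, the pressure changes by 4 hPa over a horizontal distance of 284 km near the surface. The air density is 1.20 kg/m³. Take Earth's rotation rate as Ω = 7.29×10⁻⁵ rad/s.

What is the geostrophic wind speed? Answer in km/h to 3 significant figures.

Coriolis parameter at 64°N:
f = 2Ω sin φ = 2 × 7.29×10⁻⁵ × sin 64° = 1.31×10⁻⁴ s⁻¹
Pressure gradient: |∂P/∂n| = 400 Pa / 284000 m = 1.41×10⁻³ Pa/m
Geostrophic balance (pressure-gradient force = Coriolis force):
V_g = (1/(fρ)) |∂P/∂n| = 1.41×10⁻³ / (1.31×10⁻⁴ × 1.20) = 8.96 m/s
Converting: 8.96 m/s × 3.6 = 32.2 km/h

32.2 km/h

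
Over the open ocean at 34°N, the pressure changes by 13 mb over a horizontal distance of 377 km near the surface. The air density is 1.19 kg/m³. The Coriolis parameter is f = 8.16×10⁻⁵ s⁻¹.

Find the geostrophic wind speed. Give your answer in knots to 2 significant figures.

Pressure gradient: |∂P/∂n| = 1300 Pa / 377000 m = 3.45×10⁻³ Pa/m
Geostrophic balance (pressure-gradient force = Coriolis force):
V_g = (1/(fρ)) |∂P/∂n| = 3.45×10⁻³ / (8.16×10⁻⁵ × 1.19) = 35.5 m/s
Converting: 35.5 m/s × 1.944 = 69 knots

69 knots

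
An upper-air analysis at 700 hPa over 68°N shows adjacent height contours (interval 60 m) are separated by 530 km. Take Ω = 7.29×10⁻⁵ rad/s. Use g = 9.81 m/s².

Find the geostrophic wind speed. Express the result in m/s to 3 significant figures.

8.22 m/s

Coriolis parameter at 68°N:
f = 2Ω sin φ = 2 × 7.29×10⁻⁵ × sin 68° = 1.35×10⁻⁴ s⁻¹
Height gradient: |∂Z/∂n| = 60 m / 530000 m = 1.13×10⁻⁴
On a pressure surface, geostrophic balance gives V_g = (g/f)|∂Z/∂n|:
V_g = 9.81 × 1.13×10⁻⁴ / 1.35×10⁻⁴ = 8.22 m/s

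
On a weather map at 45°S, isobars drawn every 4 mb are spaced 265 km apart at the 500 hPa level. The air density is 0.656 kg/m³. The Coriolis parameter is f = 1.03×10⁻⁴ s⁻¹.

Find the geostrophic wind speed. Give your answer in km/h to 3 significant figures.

Pressure gradient: |∂P/∂n| = 400 Pa / 265000 m = 1.51×10⁻³ Pa/m
Geostrophic balance (pressure-gradient force = Coriolis force):
V_g = (1/(fρ)) |∂P/∂n| = 1.51×10⁻³ / (1.03×10⁻⁴ × 0.656) = 22.3 m/s
Converting: 22.3 m/s × 3.6 = 80.4 km/h

80.4 km/h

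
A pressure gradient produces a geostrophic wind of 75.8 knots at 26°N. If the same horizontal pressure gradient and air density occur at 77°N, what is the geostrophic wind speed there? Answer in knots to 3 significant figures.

34.1 knots

With the same pressure gradient and density, V_g ∝ 1/f ∝ 1/sin φ.
V₂ = V₁ · sin φ₁ / sin φ₂ = 75.8 × sin 26° / sin 77°
V₂ = 75.8 × 0.4384/0.9744 = 34.1 knots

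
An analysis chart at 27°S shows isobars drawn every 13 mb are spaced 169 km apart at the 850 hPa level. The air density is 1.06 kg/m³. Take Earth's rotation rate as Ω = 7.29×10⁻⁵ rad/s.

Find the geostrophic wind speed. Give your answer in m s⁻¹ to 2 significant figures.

Coriolis parameter at 27°S:
f = 2Ω sin φ = 2 × 7.29×10⁻⁵ × sin 27° = 6.62×10⁻⁵ s⁻¹
Pressure gradient: |∂P/∂n| = 1300 Pa / 169000 m = 7.69×10⁻³ Pa/m
Geostrophic balance (pressure-gradient force = Coriolis force):
V_g = (1/(fρ)) |∂P/∂n| = 7.69×10⁻³ / (6.62×10⁻⁵ × 1.06) = 110 m/s

110 m s⁻¹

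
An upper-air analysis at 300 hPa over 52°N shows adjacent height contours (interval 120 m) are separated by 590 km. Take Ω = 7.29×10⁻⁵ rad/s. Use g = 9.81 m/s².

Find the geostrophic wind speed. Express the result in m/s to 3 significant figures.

17.4 m/s

Coriolis parameter at 52°N:
f = 2Ω sin φ = 2 × 7.29×10⁻⁵ × sin 52° = 1.15×10⁻⁴ s⁻¹
Height gradient: |∂Z/∂n| = 120 m / 590000 m = 2.03×10⁻⁴
On a pressure surface, geostrophic balance gives V_g = (g/f)|∂Z/∂n|:
V_g = 9.81 × 2.03×10⁻⁴ / 1.15×10⁻⁴ = 17.4 m/s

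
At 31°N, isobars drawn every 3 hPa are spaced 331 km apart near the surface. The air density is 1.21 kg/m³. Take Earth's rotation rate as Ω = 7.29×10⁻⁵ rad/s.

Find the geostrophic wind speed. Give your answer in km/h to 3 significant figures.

Coriolis parameter at 31°N:
f = 2Ω sin φ = 2 × 7.29×10⁻⁵ × sin 31° = 7.51×10⁻⁵ s⁻¹
Pressure gradient: |∂P/∂n| = 300 Pa / 331000 m = 9.06×10⁻⁴ Pa/m
Geostrophic balance (pressure-gradient force = Coriolis force):
V_g = (1/(fρ)) |∂P/∂n| = 9.06×10⁻⁴ / (7.51×10⁻⁵ × 1.21) = 9.97 m/s
Converting: 9.97 m/s × 3.6 = 35.9 km/h

35.9 km/h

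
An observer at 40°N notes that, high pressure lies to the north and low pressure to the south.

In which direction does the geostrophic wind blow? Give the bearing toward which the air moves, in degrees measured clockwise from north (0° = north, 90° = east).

270°

The pressure-gradient force points toward the south (bearing 180°).
Geostrophic balance: in the Northern Hemisphere the Coriolis force deflects motion to the right, so the geostrophic wind blows 90° to the right of the pressure-gradient force (low pressure on the left).
Rotating 180° by 90° clockwise gives 270° — the wind blows toward the west.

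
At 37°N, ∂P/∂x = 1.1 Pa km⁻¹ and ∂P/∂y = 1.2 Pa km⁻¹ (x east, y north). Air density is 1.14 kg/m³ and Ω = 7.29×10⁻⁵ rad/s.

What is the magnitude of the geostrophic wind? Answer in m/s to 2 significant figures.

16 m/s

Coriolis parameter at 37°N:
f = 2Ω sin φ = 2 × 7.29×10⁻⁵ × sin 37° = 8.77×10⁻⁵ s⁻¹
Component geostrophic relations (x east, y north):
u_g = −(1/(fρ)) ∂P/∂y,  v_g = (1/(fρ)) ∂P/∂x
u_g = −(1.2×10⁻³)/(8.77×10⁻⁵ × 1.14) = −12.0 m/s;  v_g = (1.1×10⁻³)/(8.77×10⁻⁵ × 1.14) = 11.0 m/s
|V_g| = √(u_g² + v_g²) = 16.3 m/s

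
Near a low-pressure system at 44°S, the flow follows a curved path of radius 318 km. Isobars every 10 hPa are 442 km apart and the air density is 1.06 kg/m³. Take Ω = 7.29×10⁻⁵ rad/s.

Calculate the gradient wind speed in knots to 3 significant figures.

28.2 knots

Coriolis parameter at 44°S:
f = 2Ω sin φ = 2 × 7.29×10⁻⁵ × sin 44° = 1.01×10⁻⁴ s⁻¹
Pressure gradient: |∂P/∂n| = 1000 Pa / 442000 m = 2.26×10⁻³ Pa/m
Geostrophic speed: V_g = |∂P/∂n|/(fρ) = 2.26×10⁻³/(1.01×10⁻⁴ × 1.06) = 21.1 m/s
Around a low, centrifugal force acts outward with Coriolis, so pressure-gradient force balances both:
(1/ρ)|∂P/∂n| = fV + V²/R  →  V² + fR·V − fR·V_g = 0
With fR = 1.01×10⁻⁴ × 318×10³ m = 32.2 m/s:
V = [−fR + √((fR)² + 4 fR V_g)]/2 = [−32.2 + √(32.2² + 4×32.2×21.1)]/2 = 14.5 m/s
Subgeostrophic (V < V_g = 21.1 m/s), as expected around a low.
Converting: 14.5 m/s × 1.944 = 28.2 knots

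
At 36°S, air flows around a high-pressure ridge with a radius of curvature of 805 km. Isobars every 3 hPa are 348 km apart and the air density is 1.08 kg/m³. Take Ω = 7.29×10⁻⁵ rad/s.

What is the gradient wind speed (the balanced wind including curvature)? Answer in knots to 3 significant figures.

21.6 knots

Coriolis parameter at 36°S:
f = 2Ω sin φ = 2 × 7.29×10⁻⁵ × sin 36° = 8.57×10⁻⁵ s⁻¹
Pressure gradient: |∂P/∂n| = 300 Pa / 348000 m = 8.62×10⁻⁴ Pa/m
Geostrophic speed: V_g = |∂P/∂n|/(fρ) = 8.62×10⁻⁴/(8.57×10⁻⁵ × 1.08) = 9.31 m/s
Around a high, pressure-gradient force acts outward with centrifugal, so Coriolis balances both:
fV = (1/ρ)|∂P/∂n| + V²/R  →  V² − fR·V + fR·V_g = 0
With fR = 8.57×10⁻⁵ × 805×10³ m = 69.0 m/s:
V = [fR − √((fR)² − 4 fR V_g)]/2 = [69.0 − √(69.0² − 4×69.0×9.31)]/2 = 11.1 m/s
Supergeostrophic (V > V_g = 9.31 m/s), as expected around a high.
Converting: 11.1 m/s × 1.944 = 21.6 knots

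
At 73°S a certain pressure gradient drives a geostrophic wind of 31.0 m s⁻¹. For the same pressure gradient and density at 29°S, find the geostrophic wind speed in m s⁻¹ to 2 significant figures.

61 m s⁻¹

With the same pressure gradient and density, V_g ∝ 1/f ∝ 1/sin φ.
V₂ = V₁ · sin φ₁ / sin φ₂ = 31.0 × sin 73° / sin 29°
V₂ = 31.0 × 0.9563/0.4848 = 61 m s⁻¹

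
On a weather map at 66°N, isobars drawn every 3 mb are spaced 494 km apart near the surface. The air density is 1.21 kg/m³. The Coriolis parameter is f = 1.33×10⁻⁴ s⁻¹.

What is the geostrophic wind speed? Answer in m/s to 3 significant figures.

Pressure gradient: |∂P/∂n| = 300 Pa / 494000 m = 6.07×10⁻⁴ Pa/m
Geostrophic balance (pressure-gradient force = Coriolis force):
V_g = (1/(fρ)) |∂P/∂n| = 6.07×10⁻⁴ / (1.33×10⁻⁴ × 1.21) = 3.77 m/s

3.77 m/s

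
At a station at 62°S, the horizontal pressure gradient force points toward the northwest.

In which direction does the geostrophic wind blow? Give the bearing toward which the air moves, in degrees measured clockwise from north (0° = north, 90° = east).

225°

The pressure-gradient force points toward the northwest (bearing 315°).
Geostrophic balance: in the Southern Hemisphere the Coriolis force deflects motion to the left, so the geostrophic wind blows 90° to the left of the pressure-gradient force (low pressure on the right).
Rotating 315° by 90° counterclockwise gives 225° — the wind blows toward the southwest.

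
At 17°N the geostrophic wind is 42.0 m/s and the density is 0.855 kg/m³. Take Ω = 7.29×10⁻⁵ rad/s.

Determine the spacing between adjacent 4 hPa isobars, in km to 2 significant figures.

260 km

Coriolis parameter at 17°N:
f = 2Ω sin φ = 2 × 7.29×10⁻⁵ × sin 17° = 4.26×10⁻⁵ s⁻¹
Geostrophic balance rearranged: |∂P/∂n| = f ρ V_g
|∂P/∂n| = 4.26×10⁻⁵ × 0.855 × 42.0 = 1.53×10⁻³ Pa/m
Isobar spacing: Δn = ΔP/|∂P/∂n| = 400 Pa / 1.53×10⁻³ Pa/m = 261307 m ≈ 260 km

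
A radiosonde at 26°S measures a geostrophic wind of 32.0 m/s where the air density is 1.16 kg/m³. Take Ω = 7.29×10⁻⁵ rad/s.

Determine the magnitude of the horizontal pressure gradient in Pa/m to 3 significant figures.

Coriolis parameter at 26°S:
f = 2Ω sin φ = 2 × 7.29×10⁻⁵ × sin 26° = 6.39×10⁻⁵ s⁻¹
Geostrophic balance rearranged: |∂P/∂n| = f ρ V_g
|∂P/∂n| = 6.39×10⁻⁵ × 1.16 × 32.0 = 2.37×10⁻³ Pa/m

2.37×10⁻³ Pa/m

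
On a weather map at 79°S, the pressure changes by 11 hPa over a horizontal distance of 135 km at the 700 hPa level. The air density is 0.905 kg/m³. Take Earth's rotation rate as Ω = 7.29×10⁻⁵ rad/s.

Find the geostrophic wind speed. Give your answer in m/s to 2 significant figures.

Coriolis parameter at 79°S:
f = 2Ω sin φ = 2 × 7.29×10⁻⁵ × sin 79° = 1.43×10⁻⁴ s⁻¹
Pressure gradient: |∂P/∂n| = 1100 Pa / 135000 m = 8.15×10⁻³ Pa/m
Geostrophic balance (pressure-gradient force = Coriolis force):
V_g = (1/(fρ)) |∂P/∂n| = 8.15×10⁻³ / (1.43×10⁻⁴ × 0.905) = 62.9 m/s

63 m/s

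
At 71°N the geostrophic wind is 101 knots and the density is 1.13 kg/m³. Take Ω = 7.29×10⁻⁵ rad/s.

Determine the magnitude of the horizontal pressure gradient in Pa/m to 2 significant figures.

8.1×10⁻³ Pa/m

Coriolis parameter at 71°N:
f = 2Ω sin φ = 2 × 7.29×10⁻⁵ × sin 71° = 1.38×10⁻⁴ s⁻¹
Wind speed in SI: 101 knots = 52.0 m/s
Geostrophic balance rearranged: |∂P/∂n| = f ρ V_g
|∂P/∂n| = 1.38×10⁻⁴ × 1.13 × 52.0 = 8.09×10⁻³ Pa/m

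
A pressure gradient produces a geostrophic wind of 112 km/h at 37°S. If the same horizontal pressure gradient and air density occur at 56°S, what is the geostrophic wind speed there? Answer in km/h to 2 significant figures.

81 km/h

With the same pressure gradient and density, V_g ∝ 1/f ∝ 1/sin φ.
V₂ = V₁ · sin φ₁ / sin φ₂ = 112 × sin 37° / sin 56°
V₂ = 112 × 0.6018/0.8290 = 81 km/h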